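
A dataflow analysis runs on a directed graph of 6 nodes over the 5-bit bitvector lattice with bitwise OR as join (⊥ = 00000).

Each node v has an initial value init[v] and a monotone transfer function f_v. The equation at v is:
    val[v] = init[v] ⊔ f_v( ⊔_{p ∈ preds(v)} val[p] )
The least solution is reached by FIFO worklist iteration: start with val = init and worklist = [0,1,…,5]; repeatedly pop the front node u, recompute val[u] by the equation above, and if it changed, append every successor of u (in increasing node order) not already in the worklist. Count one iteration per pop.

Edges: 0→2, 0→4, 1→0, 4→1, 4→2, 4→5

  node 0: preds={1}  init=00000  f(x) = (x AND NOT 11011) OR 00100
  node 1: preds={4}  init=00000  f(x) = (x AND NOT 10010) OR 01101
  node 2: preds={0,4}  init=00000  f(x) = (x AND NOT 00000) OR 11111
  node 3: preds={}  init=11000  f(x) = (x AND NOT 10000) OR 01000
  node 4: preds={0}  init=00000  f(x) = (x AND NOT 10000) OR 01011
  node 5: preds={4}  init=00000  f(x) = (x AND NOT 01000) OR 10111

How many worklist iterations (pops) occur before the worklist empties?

Worklist (9 pops):
  #1 pop 0: in=00000 → 00100 (was 00000); enqueue []
  #2 pop 1: in=00000 → 01101 (was 00000); enqueue [0]
  #3 pop 2: in=00100 → 11111 (was 00000); enqueue []
  #4 pop 3: in=00000 → 11000 (no change)
  #5 pop 4: in=00100 → 01111 (was 00000); enqueue [1,2]
  #6 pop 5: in=01111 → 10111 (was 00000); enqueue []
  #7 pop 0: in=01101 → 00100 (no change)
  #8 pop 1: in=01111 → 01101 (no change)
  #9 pop 2: in=01111 → 11111 (no change)

Fixpoint:
  val[0] = 00100
  val[1] = 01101
  val[2] = 11111
  val[3] = 11000
  val[4] = 01111
  val[5] = 10111

9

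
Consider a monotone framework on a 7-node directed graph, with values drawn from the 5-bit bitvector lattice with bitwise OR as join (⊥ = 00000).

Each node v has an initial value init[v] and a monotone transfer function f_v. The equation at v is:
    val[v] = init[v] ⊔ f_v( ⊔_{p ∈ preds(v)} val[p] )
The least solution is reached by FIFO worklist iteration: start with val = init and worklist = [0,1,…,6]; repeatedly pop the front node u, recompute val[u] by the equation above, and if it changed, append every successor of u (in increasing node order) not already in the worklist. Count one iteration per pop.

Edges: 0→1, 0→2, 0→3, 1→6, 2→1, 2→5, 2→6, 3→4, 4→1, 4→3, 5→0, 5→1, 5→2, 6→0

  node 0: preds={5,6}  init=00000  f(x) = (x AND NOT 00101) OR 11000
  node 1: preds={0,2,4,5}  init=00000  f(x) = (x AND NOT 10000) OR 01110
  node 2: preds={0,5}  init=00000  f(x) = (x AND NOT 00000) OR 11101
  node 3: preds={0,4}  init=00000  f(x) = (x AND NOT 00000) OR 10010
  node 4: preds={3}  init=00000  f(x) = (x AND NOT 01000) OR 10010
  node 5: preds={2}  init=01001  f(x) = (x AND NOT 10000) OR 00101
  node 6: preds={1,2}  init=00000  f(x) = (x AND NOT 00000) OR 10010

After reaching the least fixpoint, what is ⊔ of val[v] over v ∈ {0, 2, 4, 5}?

Worklist (18 pops):
  #1 pop 0: in=01001 → 11000 (was 00000); enqueue []
  #2 pop 1: in=11001 → 01111 (was 00000); enqueue []
  #3 pop 2: in=11001 → 11101 (was 00000); enqueue [1]
  #4 pop 3: in=11000 → 11010 (was 00000); enqueue []
  #5 pop 4: in=11010 → 10010 (was 00000); enqueue [3]
  #6 pop 5: in=11101 → 01101 (was 01001); enqueue [0,2]
  #7 pop 6: in=11111 → 11111 (was 00000); enqueue []
  #8 pop 1: in=11111 → 01111 (no change)
  #9 pop 3: in=11010 → 11010 (no change)
  #10 pop 0: in=11111 → 11010 (was 11000); enqueue [1,3]
  #11 pop 2: in=11111 → 11111 (was 11101); enqueue [5,6]
  #12 pop 1: in=11111 → 01111 (no change)
  #13 pop 3: in=11010 → 11010 (no change)
  #14 pop 5: in=11111 → 01111 (was 01101); enqueue [0,1,2]
  #15 pop 6: in=11111 → 11111 (no change)
  #16 pop 0: in=11111 → 11010 (no change)
  #17 pop 1: in=11111 → 01111 (no change)
  #18 pop 2: in=11111 → 11111 (no change)

Fixpoint:
  val[0] = 11010
  val[1] = 01111
  val[2] = 11111
  val[3] = 11010
  val[4] = 10010
  val[5] = 01111
  val[6] = 11111

11111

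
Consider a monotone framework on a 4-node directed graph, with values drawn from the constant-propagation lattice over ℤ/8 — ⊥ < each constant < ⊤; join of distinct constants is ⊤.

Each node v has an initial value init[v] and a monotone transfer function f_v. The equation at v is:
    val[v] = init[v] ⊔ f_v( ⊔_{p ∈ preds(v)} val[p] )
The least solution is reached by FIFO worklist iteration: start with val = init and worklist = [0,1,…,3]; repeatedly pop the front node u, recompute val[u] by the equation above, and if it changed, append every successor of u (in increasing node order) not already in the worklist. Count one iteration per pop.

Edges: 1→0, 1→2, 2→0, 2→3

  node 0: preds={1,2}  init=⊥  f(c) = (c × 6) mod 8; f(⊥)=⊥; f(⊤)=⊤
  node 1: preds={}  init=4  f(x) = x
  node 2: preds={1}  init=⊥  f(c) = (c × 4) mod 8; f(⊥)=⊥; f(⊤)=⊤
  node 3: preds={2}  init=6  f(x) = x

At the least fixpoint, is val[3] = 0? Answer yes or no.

no

Worklist (5 pops):
  #1 pop 0: in=4 → 0 (was ⊥); enqueue []
  #2 pop 1: in=⊥ → 4 (no change)
  #3 pop 2: in=4 → 0 (was ⊥); enqueue [0]
  #4 pop 3: in=0 → ⊤ (was 6); enqueue []
  #5 pop 0: in=⊤ → ⊤ (was 0); enqueue []

Fixpoint:
  val[0] = ⊤
  val[1] = 4
  val[2] = 0
  val[3] = ⊤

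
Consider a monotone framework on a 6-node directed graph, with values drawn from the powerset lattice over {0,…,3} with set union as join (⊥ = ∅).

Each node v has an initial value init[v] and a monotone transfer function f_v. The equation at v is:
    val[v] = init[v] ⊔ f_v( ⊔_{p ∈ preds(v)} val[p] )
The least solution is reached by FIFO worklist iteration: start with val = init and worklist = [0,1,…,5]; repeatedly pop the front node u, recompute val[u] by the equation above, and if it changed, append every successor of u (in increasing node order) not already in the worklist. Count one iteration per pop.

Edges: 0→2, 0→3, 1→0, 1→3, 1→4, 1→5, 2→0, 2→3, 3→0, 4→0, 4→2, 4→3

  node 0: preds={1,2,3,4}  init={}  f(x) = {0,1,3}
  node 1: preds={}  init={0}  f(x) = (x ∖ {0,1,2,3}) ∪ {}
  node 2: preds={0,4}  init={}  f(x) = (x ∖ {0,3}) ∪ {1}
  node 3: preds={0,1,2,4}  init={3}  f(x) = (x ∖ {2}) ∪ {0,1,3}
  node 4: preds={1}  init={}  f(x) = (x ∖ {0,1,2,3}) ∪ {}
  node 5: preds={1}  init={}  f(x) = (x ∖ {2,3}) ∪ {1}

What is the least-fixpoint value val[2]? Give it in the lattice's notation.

Iteration log — 7 steps:
  step 1. node 0  ⊔preds={0,3}  new={0,1,3}  old={}  +wl: 
  step 2. node 1  ⊔preds={}  new={0}  stable
  step 3. node 2  ⊔preds={0,1,3}  new={1}  old={}  +wl: 0
  step 4. node 3  ⊔preds={0,1,3}  new={0,1,3}  old={3}  +wl: 
  step 5. node 4  ⊔preds={0}  new={}  stable
  step 6. node 5  ⊔preds={0}  new={0,1}  old={}  +wl: 
  step 7. node 0  ⊔preds={0,1,3}  new={0,1,3}  stable

Least fixpoint reached:
  node 0: {0,1,3}
  node 1: {0}
  node 2: {1}
  node 3: {0,1,3}
  node 4: {}
  node 5: {0,1}

{1}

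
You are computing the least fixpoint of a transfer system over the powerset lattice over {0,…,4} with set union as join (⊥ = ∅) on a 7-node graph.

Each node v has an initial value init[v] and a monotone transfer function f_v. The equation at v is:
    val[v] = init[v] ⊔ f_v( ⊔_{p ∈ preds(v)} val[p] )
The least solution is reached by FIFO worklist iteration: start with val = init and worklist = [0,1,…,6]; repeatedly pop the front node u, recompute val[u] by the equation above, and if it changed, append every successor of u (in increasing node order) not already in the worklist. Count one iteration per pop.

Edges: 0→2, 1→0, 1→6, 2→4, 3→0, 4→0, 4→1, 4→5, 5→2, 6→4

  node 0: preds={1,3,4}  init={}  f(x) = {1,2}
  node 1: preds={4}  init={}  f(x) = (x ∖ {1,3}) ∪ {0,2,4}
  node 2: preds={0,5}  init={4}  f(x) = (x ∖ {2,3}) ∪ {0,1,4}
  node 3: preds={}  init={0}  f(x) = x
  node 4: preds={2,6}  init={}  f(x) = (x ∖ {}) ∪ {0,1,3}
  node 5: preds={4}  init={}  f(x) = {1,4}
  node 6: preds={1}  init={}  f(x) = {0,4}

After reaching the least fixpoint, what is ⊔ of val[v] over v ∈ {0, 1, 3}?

Iteration log — 11 steps:
  step 1. node 0  ⊔preds={0}  new={1,2}  old={}  +wl: 
  step 2. node 1  ⊔preds={}  new={0,2,4}  old={}  +wl: 0
  step 3. node 2  ⊔preds={1,2}  new={0,1,4}  old={4}  +wl: 
  step 4. node 3  ⊔preds={}  new={0}  stable
  step 5. node 4  ⊔preds={0,1,4}  new={0,1,3,4}  old={}  +wl: 1
  step 6. node 5  ⊔preds={0,1,3,4}  new={1,4}  old={}  +wl: 2
  step 7. node 6  ⊔preds={0,2,4}  new={0,4}  old={}  +wl: 4
  step 8. node 0  ⊔preds={0,1,2,3,4}  new={1,2}  stable
  step 9. node 1  ⊔preds={0,1,3,4}  new={0,2,4}  stable
  step 10. node 2  ⊔preds={1,2,4}  new={0,1,4}  stable
  step 11. node 4  ⊔preds={0,1,4}  new={0,1,3,4}  stable

Least fixpoint reached:
  node 0: {1,2}
  node 1: {0,2,4}
  node 2: {0,1,4}
  node 3: {0}
  node 4: {0,1,3,4}
  node 5: {1,4}
  node 6: {0,4}

{0,1,2,4}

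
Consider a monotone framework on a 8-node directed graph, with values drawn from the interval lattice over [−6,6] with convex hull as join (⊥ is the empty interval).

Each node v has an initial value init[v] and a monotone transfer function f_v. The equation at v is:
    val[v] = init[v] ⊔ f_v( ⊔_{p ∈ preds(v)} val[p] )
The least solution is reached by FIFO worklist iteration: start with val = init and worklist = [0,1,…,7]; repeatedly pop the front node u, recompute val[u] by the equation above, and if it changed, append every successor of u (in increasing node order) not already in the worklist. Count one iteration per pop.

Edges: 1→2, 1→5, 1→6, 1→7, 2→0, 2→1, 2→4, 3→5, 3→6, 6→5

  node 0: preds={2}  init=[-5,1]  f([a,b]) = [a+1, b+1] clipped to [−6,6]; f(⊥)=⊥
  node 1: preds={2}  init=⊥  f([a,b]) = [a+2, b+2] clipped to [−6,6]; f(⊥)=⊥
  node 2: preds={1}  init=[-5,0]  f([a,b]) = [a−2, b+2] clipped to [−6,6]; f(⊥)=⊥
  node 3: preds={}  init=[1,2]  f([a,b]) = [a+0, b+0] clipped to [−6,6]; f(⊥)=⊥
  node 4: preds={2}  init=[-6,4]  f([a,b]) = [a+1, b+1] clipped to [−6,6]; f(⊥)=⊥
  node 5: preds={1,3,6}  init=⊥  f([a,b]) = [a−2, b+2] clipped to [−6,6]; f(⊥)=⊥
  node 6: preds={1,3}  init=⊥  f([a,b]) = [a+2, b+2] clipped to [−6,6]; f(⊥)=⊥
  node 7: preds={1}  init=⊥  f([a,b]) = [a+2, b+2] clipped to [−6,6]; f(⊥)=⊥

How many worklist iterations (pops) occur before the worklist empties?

18

Trace (18 dequeues):
  [1] u=0 | in [-5,0] | out [-5,1] | ==
  [2] u=1 | in [-5,0] | out [-3,2] | prev ⊥ | push {}
  [3] u=2 | in [-3,2] | out [-5,4] | prev [-5,0] | push {0,1}
  [4] u=3 | in ⊥ | out [1,2] | ==
  [5] u=4 | in [-5,4] | out [-6,5] | prev [-6,4] | push {}
  [6] u=5 | in [-3,2] | out [-5,4] | prev ⊥ | push {}
  [7] u=6 | in [-3,2] | out [-1,4] | prev ⊥ | push {5}
  [8] u=7 | in [-3,2] | out [-1,4] | prev ⊥ | push {}
  [9] u=0 | in [-5,4] | out [-5,5] | prev [-5,1] | push {}
  [10] u=1 | in [-5,4] | out [-3,6] | prev [-3,2] | push {2,6,7}
  [11] u=5 | in [-3,6] | out [-5,6] | prev [-5,4] | push {}
  [12] u=2 | in [-3,6] | out [-5,6] | prev [-5,4] | push {0,1,4}
  [13] u=6 | in [-3,6] | out [-1,6] | prev [-1,4] | push {5}
  [14] u=7 | in [-3,6] | out [-1,6] | prev [-1,4] | push {}
  [15] u=0 | in [-5,6] | out [-5,6] | prev [-5,5] | push {}
  [16] u=1 | in [-5,6] | out [-3,6] | ==
  [17] u=4 | in [-5,6] | out [-6,6] | prev [-6,5] | push {}
  [18] u=5 | in [-3,6] | out [-5,6] | ==

Converged values:
  [0] [-5,6]
  [1] [-3,6]
  [2] [-5,6]
  [3] [1,2]
  [4] [-6,6]
  [5] [-5,6]
  [6] [-1,6]
  [7] [-1,6]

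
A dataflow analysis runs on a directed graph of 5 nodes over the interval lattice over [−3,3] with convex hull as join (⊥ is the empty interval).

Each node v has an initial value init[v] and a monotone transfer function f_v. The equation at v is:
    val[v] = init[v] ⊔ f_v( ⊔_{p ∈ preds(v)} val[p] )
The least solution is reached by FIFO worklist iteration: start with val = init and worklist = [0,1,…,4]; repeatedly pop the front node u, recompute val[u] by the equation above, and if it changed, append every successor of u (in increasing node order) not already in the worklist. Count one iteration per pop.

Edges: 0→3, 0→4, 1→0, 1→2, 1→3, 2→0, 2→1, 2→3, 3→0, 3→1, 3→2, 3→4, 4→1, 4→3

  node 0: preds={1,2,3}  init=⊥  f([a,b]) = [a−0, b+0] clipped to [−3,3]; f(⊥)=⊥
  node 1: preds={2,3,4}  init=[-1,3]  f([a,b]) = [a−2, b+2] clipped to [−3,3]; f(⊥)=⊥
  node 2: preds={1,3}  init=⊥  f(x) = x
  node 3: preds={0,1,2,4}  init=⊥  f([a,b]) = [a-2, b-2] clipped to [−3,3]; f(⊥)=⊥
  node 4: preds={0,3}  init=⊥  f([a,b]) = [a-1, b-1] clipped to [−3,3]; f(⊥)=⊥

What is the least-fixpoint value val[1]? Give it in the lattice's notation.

Iteration log — 12 steps:
  step 1. node 0  ⊔preds=[-1,3]  new=[-1,3]  old=⊥  +wl: 
  step 2. node 1  ⊔preds=⊥  new=[-1,3]  stable
  step 3. node 2  ⊔preds=[-1,3]  new=[-1,3]  old=⊥  +wl: 0,1
  step 4. node 3  ⊔preds=[-1,3]  new=[-3,1]  old=⊥  +wl: 2
  step 5. node 4  ⊔preds=[-3,3]  new=[-3,2]  old=⊥  +wl: 3
  step 6. node 0  ⊔preds=[-3,3]  new=[-3,3]  old=[-1,3]  +wl: 4
  step 7. node 1  ⊔preds=[-3,3]  new=[-3,3]  old=[-1,3]  +wl: 0
  step 8. node 2  ⊔preds=[-3,3]  new=[-3,3]  old=[-1,3]  +wl: 1
  step 9. node 3  ⊔preds=[-3,3]  new=[-3,1]  stable
  step 10. node 4  ⊔preds=[-3,3]  new=[-3,2]  stable
  step 11. node 0  ⊔preds=[-3,3]  new=[-3,3]  stable
  step 12. node 1  ⊔preds=[-3,3]  new=[-3,3]  stable

Least fixpoint reached:
  node 0: [-3,3]
  node 1: [-3,3]
  node 2: [-3,3]
  node 3: [-3,1]
  node 4: [-3,2]

[-3,3]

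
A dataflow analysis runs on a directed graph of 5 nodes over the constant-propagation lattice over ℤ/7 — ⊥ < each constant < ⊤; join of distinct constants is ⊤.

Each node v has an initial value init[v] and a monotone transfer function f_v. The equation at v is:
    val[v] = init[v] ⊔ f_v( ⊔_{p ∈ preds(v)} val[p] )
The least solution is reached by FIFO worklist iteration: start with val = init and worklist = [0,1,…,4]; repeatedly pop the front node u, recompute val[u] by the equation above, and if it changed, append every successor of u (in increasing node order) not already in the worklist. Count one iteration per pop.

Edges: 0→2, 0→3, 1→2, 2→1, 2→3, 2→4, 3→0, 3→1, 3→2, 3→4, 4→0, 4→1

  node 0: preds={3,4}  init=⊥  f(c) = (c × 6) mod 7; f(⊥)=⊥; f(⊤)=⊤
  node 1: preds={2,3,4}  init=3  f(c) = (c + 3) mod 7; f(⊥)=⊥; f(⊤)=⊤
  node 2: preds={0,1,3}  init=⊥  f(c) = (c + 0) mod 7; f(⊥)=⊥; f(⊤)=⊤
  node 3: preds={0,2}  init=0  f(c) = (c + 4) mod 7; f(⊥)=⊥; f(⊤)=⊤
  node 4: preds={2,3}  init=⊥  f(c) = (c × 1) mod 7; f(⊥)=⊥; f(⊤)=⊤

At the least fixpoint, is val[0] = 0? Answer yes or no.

no

Trace (9 dequeues):
  [1] u=0 | in 0 | out 0 | prev ⊥ | push {}
  [2] u=1 | in 0 | out 3 | ==
  [3] u=2 | in ⊤ | out ⊤ | prev ⊥ | push {1}
  [4] u=3 | in ⊤ | out ⊤ | prev 0 | push {0,2}
  [5] u=4 | in ⊤ | out ⊤ | prev ⊥ | push {}
  [6] u=1 | in ⊤ | out ⊤ | prev 3 | push {}
  [7] u=0 | in ⊤ | out ⊤ | prev 0 | push {3}
  [8] u=2 | in ⊤ | out ⊤ | ==
  [9] u=3 | in ⊤ | out ⊤ | ==

Converged values:
  [0] ⊤
  [1] ⊤
  [2] ⊤
  [3] ⊤
  [4] ⊤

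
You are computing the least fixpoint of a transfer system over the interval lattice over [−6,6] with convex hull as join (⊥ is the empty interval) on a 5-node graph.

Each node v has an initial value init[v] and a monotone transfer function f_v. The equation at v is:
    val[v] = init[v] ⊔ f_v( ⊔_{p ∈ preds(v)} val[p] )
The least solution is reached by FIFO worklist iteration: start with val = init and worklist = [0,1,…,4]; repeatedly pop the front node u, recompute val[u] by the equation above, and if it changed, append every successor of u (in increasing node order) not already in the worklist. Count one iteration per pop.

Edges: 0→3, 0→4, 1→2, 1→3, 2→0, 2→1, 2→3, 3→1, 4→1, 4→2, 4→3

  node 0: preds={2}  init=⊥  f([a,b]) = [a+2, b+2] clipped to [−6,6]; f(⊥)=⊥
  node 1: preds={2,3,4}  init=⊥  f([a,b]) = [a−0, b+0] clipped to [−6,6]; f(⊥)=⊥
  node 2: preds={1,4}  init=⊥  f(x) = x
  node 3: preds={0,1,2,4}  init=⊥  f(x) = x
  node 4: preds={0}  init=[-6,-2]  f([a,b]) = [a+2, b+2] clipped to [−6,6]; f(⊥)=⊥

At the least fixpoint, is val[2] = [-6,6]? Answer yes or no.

Trace (23 dequeues):
  [1] u=0 | in ⊥ | out ⊥ | ==
  [2] u=1 | in [-6,-2] | out [-6,-2] | prev ⊥ | push {}
  [3] u=2 | in [-6,-2] | out [-6,-2] | prev ⊥ | push {0,1}
  [4] u=3 | in [-6,-2] | out [-6,-2] | prev ⊥ | push {}
  [5] u=4 | in ⊥ | out [-6,-2] | ==
  [6] u=0 | in [-6,-2] | out [-4,0] | prev ⊥ | push {3,4}
  [7] u=1 | in [-6,-2] | out [-6,-2] | ==
  [8] u=3 | in [-6,0] | out [-6,0] | prev [-6,-2] | push {1}
  [9] u=4 | in [-4,0] | out [-6,2] | prev [-6,-2] | push {2,3}
  [10] u=1 | in [-6,2] | out [-6,2] | prev [-6,-2] | push {}
  [11] u=2 | in [-6,2] | out [-6,2] | prev [-6,-2] | push {0,1}
  [12] u=3 | in [-6,2] | out [-6,2] | prev [-6,0] | push {}
  [13] u=0 | in [-6,2] | out [-4,4] | prev [-4,0] | push {3,4}
  [14] u=1 | in [-6,2] | out [-6,2] | ==
  [15] u=3 | in [-6,4] | out [-6,4] | prev [-6,2] | push {1}
  [16] u=4 | in [-4,4] | out [-6,6] | prev [-6,2] | push {2,3}
  [17] u=1 | in [-6,6] | out [-6,6] | prev [-6,2] | push {}
  [18] u=2 | in [-6,6] | out [-6,6] | prev [-6,2] | push {0,1}
  [19] u=3 | in [-6,6] | out [-6,6] | prev [-6,4] | push {}
  [20] u=0 | in [-6,6] | out [-4,6] | prev [-4,4] | push {3,4}
  [21] u=1 | in [-6,6] | out [-6,6] | ==
  [22] u=3 | in [-6,6] | out [-6,6] | ==
  [23] u=4 | in [-4,6] | out [-6,6] | ==

Converged values:
  [0] [-4,6]
  [1] [-6,6]
  [2] [-6,6]
  [3] [-6,6]
  [4] [-6,6]

yes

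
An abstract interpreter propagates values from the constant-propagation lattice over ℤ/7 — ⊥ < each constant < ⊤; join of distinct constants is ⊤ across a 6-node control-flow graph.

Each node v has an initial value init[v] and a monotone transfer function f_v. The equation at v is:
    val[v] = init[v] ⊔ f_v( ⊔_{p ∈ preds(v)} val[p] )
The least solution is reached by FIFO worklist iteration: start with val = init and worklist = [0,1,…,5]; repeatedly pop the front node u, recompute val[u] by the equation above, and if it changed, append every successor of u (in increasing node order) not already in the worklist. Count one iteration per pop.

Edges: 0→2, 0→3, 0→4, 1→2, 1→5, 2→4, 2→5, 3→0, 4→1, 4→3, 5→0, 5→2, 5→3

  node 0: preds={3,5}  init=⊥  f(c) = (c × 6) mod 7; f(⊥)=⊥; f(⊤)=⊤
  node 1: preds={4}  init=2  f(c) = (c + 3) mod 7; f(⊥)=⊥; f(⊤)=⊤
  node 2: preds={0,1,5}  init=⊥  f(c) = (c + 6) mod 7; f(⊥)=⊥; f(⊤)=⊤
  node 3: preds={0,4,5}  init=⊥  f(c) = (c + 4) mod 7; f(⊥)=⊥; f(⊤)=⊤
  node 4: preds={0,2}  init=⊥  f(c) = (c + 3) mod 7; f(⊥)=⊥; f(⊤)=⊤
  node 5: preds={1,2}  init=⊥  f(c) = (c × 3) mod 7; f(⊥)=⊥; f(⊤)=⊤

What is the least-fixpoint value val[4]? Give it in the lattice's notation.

⊤

Iteration log — 15 steps:
  step 1. node 0  ⊔preds=⊥  new=⊥  stable
  step 2. node 1  ⊔preds=⊥  new=2  stable
  step 3. node 2  ⊔preds=2  new=1  old=⊥  +wl: 
  step 4. node 3  ⊔preds=⊥  new=⊥  stable
  step 5. node 4  ⊔preds=1  new=4  old=⊥  +wl: 1,3
  step 6. node 5  ⊔preds=⊤  new=⊤  old=⊥  +wl: 0,2
  step 7. node 1  ⊔preds=4  new=⊤  old=2  +wl: 5
  step 8. node 3  ⊔preds=⊤  new=⊤  old=⊥  +wl: 
  step 9. node 0  ⊔preds=⊤  new=⊤  old=⊥  +wl: 3,4
  step 10. node 2  ⊔preds=⊤  new=⊤  old=1  +wl: 
  step 11. node 5  ⊔preds=⊤  new=⊤  stable
  step 12. node 3  ⊔preds=⊤  new=⊤  stable
  step 13. node 4  ⊔preds=⊤  new=⊤  old=4  +wl: 1,3
  step 14. node 1  ⊔preds=⊤  new=⊤  stable
  step 15. node 3  ⊔preds=⊤  new=⊤  stable

Least fixpoint reached:
  node 0: ⊤
  node 1: ⊤
  node 2: ⊤
  node 3: ⊤
  node 4: ⊤
  node 5: ⊤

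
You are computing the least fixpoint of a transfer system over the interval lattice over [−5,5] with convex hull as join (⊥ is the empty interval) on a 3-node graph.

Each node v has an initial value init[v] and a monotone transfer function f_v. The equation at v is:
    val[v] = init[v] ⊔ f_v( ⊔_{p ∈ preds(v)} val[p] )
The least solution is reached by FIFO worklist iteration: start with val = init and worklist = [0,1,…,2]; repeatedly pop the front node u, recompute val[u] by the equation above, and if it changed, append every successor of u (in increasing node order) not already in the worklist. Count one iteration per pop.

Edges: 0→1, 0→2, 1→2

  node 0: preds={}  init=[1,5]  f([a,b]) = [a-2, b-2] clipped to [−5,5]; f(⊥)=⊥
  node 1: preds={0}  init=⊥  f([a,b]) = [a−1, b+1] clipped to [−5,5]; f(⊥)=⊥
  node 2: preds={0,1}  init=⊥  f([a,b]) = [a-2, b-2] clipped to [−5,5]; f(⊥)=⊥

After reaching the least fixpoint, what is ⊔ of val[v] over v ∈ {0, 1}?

Worklist (3 pops):
  #1 pop 0: in=⊥ → [1,5] (no change)
  #2 pop 1: in=[1,5] → [0,5] (was ⊥); enqueue []
  #3 pop 2: in=[0,5] → [-2,3] (was ⊥); enqueue []

Fixpoint:
  val[0] = [1,5]
  val[1] = [0,5]
  val[2] = [-2,3]

[0,5]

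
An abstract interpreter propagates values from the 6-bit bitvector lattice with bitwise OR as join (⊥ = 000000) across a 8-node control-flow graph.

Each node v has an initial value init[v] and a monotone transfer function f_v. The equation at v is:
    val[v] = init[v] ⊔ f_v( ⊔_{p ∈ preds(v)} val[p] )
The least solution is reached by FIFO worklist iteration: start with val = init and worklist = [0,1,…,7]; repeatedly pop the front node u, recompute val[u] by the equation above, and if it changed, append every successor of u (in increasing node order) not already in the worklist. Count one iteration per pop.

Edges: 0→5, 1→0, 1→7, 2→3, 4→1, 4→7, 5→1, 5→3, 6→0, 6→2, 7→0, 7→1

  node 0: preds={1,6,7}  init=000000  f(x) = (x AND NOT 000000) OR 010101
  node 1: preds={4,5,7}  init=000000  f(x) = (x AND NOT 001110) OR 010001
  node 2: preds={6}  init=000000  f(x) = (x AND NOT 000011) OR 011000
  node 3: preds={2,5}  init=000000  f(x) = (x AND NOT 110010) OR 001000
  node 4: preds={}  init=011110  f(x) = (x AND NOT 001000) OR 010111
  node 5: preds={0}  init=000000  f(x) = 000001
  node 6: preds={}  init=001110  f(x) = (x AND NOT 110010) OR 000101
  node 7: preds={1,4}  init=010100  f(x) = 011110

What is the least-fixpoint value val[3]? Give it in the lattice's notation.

001101

Iteration log — 12 steps:
  step 1. node 0  ⊔preds=011110  new=011111  old=000000  +wl: 
  step 2. node 1  ⊔preds=011110  new=010001  old=000000  +wl: 0
  step 3. node 2  ⊔preds=001110  new=011100  old=000000  +wl: 
  step 4. node 3  ⊔preds=011100  new=001100  old=000000  +wl: 
  step 5. node 4  ⊔preds=000000  new=011111  old=011110  +wl: 1
  step 6. node 5  ⊔preds=011111  new=000001  old=000000  +wl: 3
  step 7. node 6  ⊔preds=000000  new=001111  old=001110  +wl: 2
  step 8. node 7  ⊔preds=011111  new=011110  old=010100  +wl: 
  step 9. node 0  ⊔preds=011111  new=011111  stable
  step 10. node 1  ⊔preds=011111  new=010001  stable
  step 11. node 3  ⊔preds=011101  new=001101  old=001100  +wl: 
  step 12. node 2  ⊔preds=001111  new=011100  stable

Least fixpoint reached:
  node 0: 011111
  node 1: 010001
  node 2: 011100
  node 3: 001101
  node 4: 011111
  node 5: 000001
  node 6: 001111
  node 7: 011110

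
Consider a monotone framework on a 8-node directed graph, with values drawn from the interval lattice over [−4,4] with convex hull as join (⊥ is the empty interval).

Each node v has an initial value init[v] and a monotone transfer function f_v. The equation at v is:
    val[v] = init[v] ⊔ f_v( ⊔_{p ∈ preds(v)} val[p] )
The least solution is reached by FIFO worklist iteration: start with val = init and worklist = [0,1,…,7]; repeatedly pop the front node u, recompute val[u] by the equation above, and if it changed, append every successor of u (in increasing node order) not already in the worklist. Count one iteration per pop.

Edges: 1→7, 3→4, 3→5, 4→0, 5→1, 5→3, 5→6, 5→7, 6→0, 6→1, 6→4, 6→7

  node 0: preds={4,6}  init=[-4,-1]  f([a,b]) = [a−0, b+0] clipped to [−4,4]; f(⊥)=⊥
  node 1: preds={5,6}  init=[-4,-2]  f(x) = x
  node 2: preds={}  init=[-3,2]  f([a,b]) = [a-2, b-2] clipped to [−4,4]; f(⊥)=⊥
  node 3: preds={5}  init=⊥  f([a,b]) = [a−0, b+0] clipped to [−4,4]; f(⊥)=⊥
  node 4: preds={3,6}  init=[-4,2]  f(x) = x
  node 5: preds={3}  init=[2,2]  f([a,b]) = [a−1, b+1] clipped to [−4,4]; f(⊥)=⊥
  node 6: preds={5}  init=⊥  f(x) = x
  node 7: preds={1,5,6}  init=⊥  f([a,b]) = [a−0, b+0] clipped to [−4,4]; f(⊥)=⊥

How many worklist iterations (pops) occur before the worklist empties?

Worklist (51 pops):
  #1 pop 0: in=[-4,2] → [-4,2] (was [-4,-1]); enqueue []
  #2 pop 1: in=[2,2] → [-4,2] (was [-4,-2]); enqueue []
  #3 pop 2: in=⊥ → [-3,2] (no change)
  #4 pop 3: in=[2,2] → [2,2] (was ⊥); enqueue []
  #5 pop 4: in=[2,2] → [-4,2] (no change)
  #6 pop 5: in=[2,2] → [1,3] (was [2,2]); enqueue [1,3]
  #7 pop 6: in=[1,3] → [1,3] (was ⊥); enqueue [0,4]
  #8 pop 7: in=[-4,3] → [-4,3] (was ⊥); enqueue []
  #9 pop 1: in=[1,3] → [-4,3] (was [-4,2]); enqueue [7]
  #10 pop 3: in=[1,3] → [1,3] (was [2,2]); enqueue [5]
  #11 pop 0: in=[-4,3] → [-4,3] (was [-4,2]); enqueue []
  #12 pop 4: in=[1,3] → [-4,3] (was [-4,2]); enqueue [0]
  #13 pop 7: in=[-4,3] → [-4,3] (no change)
  #14 pop 5: in=[1,3] → [0,4] (was [1,3]); enqueue [1,3,6,7]
  #15 pop 0: in=[-4,3] → [-4,3] (no change)
  #16 pop 1: in=[0,4] → [-4,4] (was [-4,3]); enqueue []
  #17 pop 3: in=[0,4] → [0,4] (was [1,3]); enqueue [4,5]
  #18 pop 6: in=[0,4] → [0,4] (was [1,3]); enqueue [0,1]
  #19 pop 7: in=[-4,4] → [-4,4] (was [-4,3]); enqueue []
  #20 pop 4: in=[0,4] → [-4,4] (was [-4,3]); enqueue []
  #21 pop 5: in=[0,4] → [-1,4] (was [0,4]); enqueue [3,6,7]
  #22 pop 0: in=[-4,4] → [-4,4] (was [-4,3]); enqueue []
  #23 pop 1: in=[-1,4] → [-4,4] (no change)
  #24 pop 3: in=[-1,4] → [-1,4] (was [0,4]); enqueue [4,5]
  #25 pop 6: in=[-1,4] → [-1,4] (was [0,4]); enqueue [0,1]
  #26 pop 7: in=[-4,4] → [-4,4] (no change)
  #27 pop 4: in=[-1,4] → [-4,4] (no change)
  #28 pop 5: in=[-1,4] → [-2,4] (was [-1,4]); enqueue [3,6,7]
  #29 pop 0: in=[-4,4] → [-4,4] (no change)
  #30 pop 1: in=[-2,4] → [-4,4] (no change)
  #31 pop 3: in=[-2,4] → [-2,4] (was [-1,4]); enqueue [4,5]
  #32 pop 6: in=[-2,4] → [-2,4] (was [-1,4]); enqueue [0,1]
  #33 pop 7: in=[-4,4] → [-4,4] (no change)
  #34 pop 4: in=[-2,4] → [-4,4] (no change)
  #35 pop 5: in=[-2,4] → [-3,4] (was [-2,4]); enqueue [3,6,7]
  #36 pop 0: in=[-4,4] → [-4,4] (no change)
  #37 pop 1: in=[-3,4] → [-4,4] (no change)
  #38 pop 3: in=[-3,4] → [-3,4] (was [-2,4]); enqueue [4,5]
  #39 pop 6: in=[-3,4] → [-3,4] (was [-2,4]); enqueue [0,1]
  #40 pop 7: in=[-4,4] → [-4,4] (no change)
  #41 pop 4: in=[-3,4] → [-4,4] (no change)
  #42 pop 5: in=[-3,4] → [-4,4] (was [-3,4]); enqueue [3,6,7]
  #43 pop 0: in=[-4,4] → [-4,4] (no change)
  #44 pop 1: in=[-4,4] → [-4,4] (no change)
  #45 pop 3: in=[-4,4] → [-4,4] (was [-3,4]); enqueue [4,5]
  #46 pop 6: in=[-4,4] → [-4,4] (was [-3,4]); enqueue [0,1]
  #47 pop 7: in=[-4,4] → [-4,4] (no change)
  #48 pop 4: in=[-4,4] → [-4,4] (no change)
  #49 pop 5: in=[-4,4] → [-4,4] (no change)
  #50 pop 0: in=[-4,4] → [-4,4] (no change)
  #51 pop 1: in=[-4,4] → [-4,4] (no change)

Fixpoint:
  val[0] = [-4,4]
  val[1] = [-4,4]
  val[2] = [-3,2]
  val[3] = [-4,4]
  val[4] = [-4,4]
  val[5] = [-4,4]
  val[6] = [-4,4]
  val[7] = [-4,4]

51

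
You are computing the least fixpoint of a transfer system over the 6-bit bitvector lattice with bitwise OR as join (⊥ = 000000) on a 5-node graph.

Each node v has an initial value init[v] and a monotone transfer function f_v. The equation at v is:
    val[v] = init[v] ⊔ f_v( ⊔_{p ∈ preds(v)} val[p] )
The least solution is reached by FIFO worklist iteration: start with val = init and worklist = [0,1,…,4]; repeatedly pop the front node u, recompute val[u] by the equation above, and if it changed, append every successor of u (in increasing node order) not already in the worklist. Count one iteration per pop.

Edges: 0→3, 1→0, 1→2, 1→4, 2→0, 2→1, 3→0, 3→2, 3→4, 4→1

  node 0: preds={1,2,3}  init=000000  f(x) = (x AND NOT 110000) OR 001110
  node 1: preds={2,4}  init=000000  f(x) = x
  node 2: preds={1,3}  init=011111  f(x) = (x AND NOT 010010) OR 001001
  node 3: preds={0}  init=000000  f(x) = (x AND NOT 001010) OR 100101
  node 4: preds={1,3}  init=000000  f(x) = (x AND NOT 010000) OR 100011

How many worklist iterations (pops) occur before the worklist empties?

Trace (11 dequeues):
  [1] u=0 | in 011111 | out 001111 | prev 000000 | push {}
  [2] u=1 | in 011111 | out 011111 | prev 000000 | push {0}
  [3] u=2 | in 011111 | out 011111 | ==
  [4] u=3 | in 001111 | out 100101 | prev 000000 | push {2}
  [5] u=4 | in 111111 | out 101111 | prev 000000 | push {1}
  [6] u=0 | in 111111 | out 001111 | ==
  [7] u=2 | in 111111 | out 111111 | prev 011111 | push {0}
  [8] u=1 | in 111111 | out 111111 | prev 011111 | push {2,4}
  [9] u=0 | in 111111 | out 001111 | ==
  [10] u=2 | in 111111 | out 111111 | ==
  [11] u=4 | in 111111 | out 101111 | ==

Converged values:
  [0] 001111
  [1] 111111
  [2] 111111
  [3] 100101
  [4] 101111

11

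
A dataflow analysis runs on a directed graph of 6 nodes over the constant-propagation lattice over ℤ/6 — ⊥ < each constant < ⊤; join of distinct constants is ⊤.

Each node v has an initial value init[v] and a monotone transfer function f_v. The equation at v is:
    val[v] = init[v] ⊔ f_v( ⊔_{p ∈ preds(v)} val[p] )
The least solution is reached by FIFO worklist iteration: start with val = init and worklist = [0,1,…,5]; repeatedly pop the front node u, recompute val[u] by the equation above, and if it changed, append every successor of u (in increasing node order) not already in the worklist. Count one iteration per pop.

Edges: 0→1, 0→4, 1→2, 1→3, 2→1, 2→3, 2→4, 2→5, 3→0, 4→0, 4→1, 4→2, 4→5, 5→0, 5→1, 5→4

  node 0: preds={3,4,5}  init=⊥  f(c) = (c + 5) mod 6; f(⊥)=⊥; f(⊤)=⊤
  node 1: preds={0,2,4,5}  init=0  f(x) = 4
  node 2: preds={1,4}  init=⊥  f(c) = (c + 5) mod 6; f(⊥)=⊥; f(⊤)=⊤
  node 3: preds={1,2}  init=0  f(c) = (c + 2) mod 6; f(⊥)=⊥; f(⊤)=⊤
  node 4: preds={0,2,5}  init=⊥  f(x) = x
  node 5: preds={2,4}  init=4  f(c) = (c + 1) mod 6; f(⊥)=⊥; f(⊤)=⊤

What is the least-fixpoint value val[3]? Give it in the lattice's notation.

⊤

Worklist (10 pops):
  #1 pop 0: in=⊤ → ⊤ (was ⊥); enqueue []
  #2 pop 1: in=⊤ → ⊤ (was 0); enqueue []
  #3 pop 2: in=⊤ → ⊤ (was ⊥); enqueue [1]
  #4 pop 3: in=⊤ → ⊤ (was 0); enqueue [0]
  #5 pop 4: in=⊤ → ⊤ (was ⊥); enqueue [2]
  #6 pop 5: in=⊤ → ⊤ (was 4); enqueue [4]
  #7 pop 1: in=⊤ → ⊤ (no change)
  #8 pop 0: in=⊤ → ⊤ (no change)
  #9 pop 2: in=⊤ → ⊤ (no change)
  #10 pop 4: in=⊤ → ⊤ (no change)

Fixpoint:
  val[0] = ⊤
  val[1] = ⊤
  val[2] = ⊤
  val[3] = ⊤
  val[4] = ⊤
  val[5] = ⊤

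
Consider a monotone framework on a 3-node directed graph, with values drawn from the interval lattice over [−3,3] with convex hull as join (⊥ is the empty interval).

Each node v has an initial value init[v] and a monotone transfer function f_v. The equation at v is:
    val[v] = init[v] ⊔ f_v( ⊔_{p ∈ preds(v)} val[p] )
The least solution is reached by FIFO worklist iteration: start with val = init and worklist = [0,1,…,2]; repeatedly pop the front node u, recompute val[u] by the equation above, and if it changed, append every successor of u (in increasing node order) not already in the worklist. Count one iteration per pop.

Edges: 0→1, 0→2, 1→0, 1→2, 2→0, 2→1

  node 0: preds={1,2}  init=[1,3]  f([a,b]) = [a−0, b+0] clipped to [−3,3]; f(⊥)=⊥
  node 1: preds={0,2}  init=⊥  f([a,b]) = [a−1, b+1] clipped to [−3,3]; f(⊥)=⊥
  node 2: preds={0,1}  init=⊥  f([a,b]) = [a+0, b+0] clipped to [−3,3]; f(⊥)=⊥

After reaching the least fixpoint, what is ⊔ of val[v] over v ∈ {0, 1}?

Worklist (15 pops):
  #1 pop 0: in=⊥ → [1,3] (no change)
  #2 pop 1: in=[1,3] → [0,3] (was ⊥); enqueue [0]
  #3 pop 2: in=[0,3] → [0,3] (was ⊥); enqueue [1]
  #4 pop 0: in=[0,3] → [0,3] (was [1,3]); enqueue [2]
  #5 pop 1: in=[0,3] → [-1,3] (was [0,3]); enqueue [0]
  #6 pop 2: in=[-1,3] → [-1,3] (was [0,3]); enqueue [1]
  #7 pop 0: in=[-1,3] → [-1,3] (was [0,3]); enqueue [2]
  #8 pop 1: in=[-1,3] → [-2,3] (was [-1,3]); enqueue [0]
  #9 pop 2: in=[-2,3] → [-2,3] (was [-1,3]); enqueue [1]
  #10 pop 0: in=[-2,3] → [-2,3] (was [-1,3]); enqueue [2]
  #11 pop 1: in=[-2,3] → [-3,3] (was [-2,3]); enqueue [0]
  #12 pop 2: in=[-3,3] → [-3,3] (was [-2,3]); enqueue [1]
  #13 pop 0: in=[-3,3] → [-3,3] (was [-2,3]); enqueue [2]
  #14 pop 1: in=[-3,3] → [-3,3] (no change)
  #15 pop 2: in=[-3,3] → [-3,3] (no change)

Fixpoint:
  val[0] = [-3,3]
  val[1] = [-3,3]
  val[2] = [-3,3]

[-3,3]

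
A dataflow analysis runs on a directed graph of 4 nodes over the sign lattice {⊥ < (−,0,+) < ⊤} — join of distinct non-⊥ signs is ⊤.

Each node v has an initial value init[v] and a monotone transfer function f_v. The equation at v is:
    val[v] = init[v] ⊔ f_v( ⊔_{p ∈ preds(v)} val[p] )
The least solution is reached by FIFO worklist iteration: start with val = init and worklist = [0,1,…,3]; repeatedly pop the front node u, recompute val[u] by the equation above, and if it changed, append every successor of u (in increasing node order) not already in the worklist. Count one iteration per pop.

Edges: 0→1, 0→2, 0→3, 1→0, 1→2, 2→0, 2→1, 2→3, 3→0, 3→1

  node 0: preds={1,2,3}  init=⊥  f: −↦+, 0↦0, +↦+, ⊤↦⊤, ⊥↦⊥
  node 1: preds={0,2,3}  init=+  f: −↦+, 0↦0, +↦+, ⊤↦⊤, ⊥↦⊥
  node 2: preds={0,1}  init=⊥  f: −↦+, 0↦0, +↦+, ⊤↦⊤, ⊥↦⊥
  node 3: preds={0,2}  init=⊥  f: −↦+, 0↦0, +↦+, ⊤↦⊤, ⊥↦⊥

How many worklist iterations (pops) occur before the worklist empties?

6

Iteration log — 6 steps:
  step 1. node 0  ⊔preds=+  new=+  old=⊥  +wl: 
  step 2. node 1  ⊔preds=+  new=+  stable
  step 3. node 2  ⊔preds=+  new=+  old=⊥  +wl: 0,1
  step 4. node 3  ⊔preds=+  new=+  old=⊥  +wl: 
  step 5. node 0  ⊔preds=+  new=+  stable
  step 6. node 1  ⊔preds=+  new=+  stable

Least fixpoint reached:
  node 0: +
  node 1: +
  node 2: +
  node 3: +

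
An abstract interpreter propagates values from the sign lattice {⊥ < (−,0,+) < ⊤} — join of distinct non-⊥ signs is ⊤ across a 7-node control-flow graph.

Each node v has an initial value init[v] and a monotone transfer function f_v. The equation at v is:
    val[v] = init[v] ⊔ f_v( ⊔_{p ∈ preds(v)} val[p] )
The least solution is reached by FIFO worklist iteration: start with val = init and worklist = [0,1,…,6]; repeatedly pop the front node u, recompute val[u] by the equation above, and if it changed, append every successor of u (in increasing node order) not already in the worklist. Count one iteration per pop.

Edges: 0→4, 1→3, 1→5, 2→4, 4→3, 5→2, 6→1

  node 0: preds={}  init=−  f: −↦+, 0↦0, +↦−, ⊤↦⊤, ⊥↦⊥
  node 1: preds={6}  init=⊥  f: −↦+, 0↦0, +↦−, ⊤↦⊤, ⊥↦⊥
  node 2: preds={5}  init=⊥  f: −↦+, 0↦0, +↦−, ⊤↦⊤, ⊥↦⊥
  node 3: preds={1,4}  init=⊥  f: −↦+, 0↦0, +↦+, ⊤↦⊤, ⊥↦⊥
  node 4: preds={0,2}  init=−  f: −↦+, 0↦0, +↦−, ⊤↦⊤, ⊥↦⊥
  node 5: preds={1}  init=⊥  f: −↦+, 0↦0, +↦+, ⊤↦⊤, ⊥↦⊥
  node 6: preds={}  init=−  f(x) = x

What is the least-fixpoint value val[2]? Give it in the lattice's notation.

−

Worklist (10 pops):
  #1 pop 0: in=⊥ → − (no change)
  #2 pop 1: in=− → + (was ⊥); enqueue []
  #3 pop 2: in=⊥ → ⊥ (no change)
  #4 pop 3: in=⊤ → ⊤ (was ⊥); enqueue []
  #5 pop 4: in=− → ⊤ (was −); enqueue [3]
  #6 pop 5: in=+ → + (was ⊥); enqueue [2]
  #7 pop 6: in=⊥ → − (no change)
  #8 pop 3: in=⊤ → ⊤ (no change)
  #9 pop 2: in=+ → − (was ⊥); enqueue [4]
  #10 pop 4: in=− → ⊤ (no change)

Fixpoint:
  val[0] = −
  val[1] = +
  val[2] = −
  val[3] = ⊤
  val[4] = ⊤
  val[5] = +
  val[6] = −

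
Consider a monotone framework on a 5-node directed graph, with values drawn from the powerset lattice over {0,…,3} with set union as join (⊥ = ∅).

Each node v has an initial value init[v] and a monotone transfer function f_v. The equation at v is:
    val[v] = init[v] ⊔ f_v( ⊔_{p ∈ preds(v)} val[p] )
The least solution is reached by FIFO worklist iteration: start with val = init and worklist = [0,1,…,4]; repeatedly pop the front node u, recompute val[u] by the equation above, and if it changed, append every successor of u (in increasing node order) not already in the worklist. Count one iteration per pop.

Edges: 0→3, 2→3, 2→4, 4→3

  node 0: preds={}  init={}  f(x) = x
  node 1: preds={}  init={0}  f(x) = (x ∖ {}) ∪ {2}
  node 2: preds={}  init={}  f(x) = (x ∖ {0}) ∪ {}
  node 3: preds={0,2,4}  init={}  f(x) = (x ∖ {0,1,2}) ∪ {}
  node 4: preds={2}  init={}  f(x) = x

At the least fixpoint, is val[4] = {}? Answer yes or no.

Trace (5 dequeues):
  [1] u=0 | in {} | out {} | ==
  [2] u=1 | in {} | out {0,2} | prev {0} | push {}
  [3] u=2 | in {} | out {} | ==
  [4] u=3 | in {} | out {} | ==
  [5] u=4 | in {} | out {} | ==

Converged values:
  [0] {}
  [1] {0,2}
  [2] {}
  [3] {}
  [4] {}

yes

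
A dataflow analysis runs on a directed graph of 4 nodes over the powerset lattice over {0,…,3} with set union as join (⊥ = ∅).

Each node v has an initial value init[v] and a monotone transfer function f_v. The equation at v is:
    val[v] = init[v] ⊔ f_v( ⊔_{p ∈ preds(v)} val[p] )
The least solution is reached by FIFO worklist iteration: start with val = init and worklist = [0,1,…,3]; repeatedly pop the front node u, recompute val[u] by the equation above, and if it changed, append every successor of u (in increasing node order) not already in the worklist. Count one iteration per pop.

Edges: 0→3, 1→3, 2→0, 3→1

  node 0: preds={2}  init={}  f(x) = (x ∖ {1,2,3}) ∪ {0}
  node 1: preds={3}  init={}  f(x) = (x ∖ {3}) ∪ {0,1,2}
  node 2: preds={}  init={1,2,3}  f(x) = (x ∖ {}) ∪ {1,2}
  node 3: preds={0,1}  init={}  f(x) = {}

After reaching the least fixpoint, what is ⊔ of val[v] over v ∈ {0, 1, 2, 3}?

{0,1,2,3}

Iteration log — 4 steps:
  step 1. node 0  ⊔preds={1,2,3}  new={0}  old={}  +wl: 
  step 2. node 1  ⊔preds={}  new={0,1,2}  old={}  +wl: 
  step 3. node 2  ⊔preds={}  new={1,2,3}  stable
  step 4. node 3  ⊔preds={0,1,2}  new={}  stable

Least fixpoint reached:
  node 0: {0}
  node 1: {0,1,2}
  node 2: {1,2,3}
  node 3: {}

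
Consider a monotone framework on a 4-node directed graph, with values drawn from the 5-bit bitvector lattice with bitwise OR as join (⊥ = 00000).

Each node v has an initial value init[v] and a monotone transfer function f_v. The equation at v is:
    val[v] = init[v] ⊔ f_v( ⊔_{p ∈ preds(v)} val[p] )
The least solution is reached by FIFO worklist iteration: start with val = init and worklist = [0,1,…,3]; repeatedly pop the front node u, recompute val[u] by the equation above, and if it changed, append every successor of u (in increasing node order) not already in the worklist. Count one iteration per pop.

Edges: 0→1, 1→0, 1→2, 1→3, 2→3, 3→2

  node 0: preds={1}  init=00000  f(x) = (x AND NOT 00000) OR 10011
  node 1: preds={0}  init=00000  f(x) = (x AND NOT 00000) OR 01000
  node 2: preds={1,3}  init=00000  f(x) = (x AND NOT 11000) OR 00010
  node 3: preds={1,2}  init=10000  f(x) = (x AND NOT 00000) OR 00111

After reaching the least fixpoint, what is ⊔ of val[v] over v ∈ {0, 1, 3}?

11111

Iteration log — 8 steps:
  step 1. node 0  ⊔preds=00000  new=10011  old=00000  +wl: 
  step 2. node 1  ⊔preds=10011  new=11011  old=00000  +wl: 0
  step 3. node 2  ⊔preds=11011  new=00011  old=00000  +wl: 
  step 4. node 3  ⊔preds=11011  new=11111  old=10000  +wl: 2
  step 5. node 0  ⊔preds=11011  new=11011  old=10011  +wl: 1
  step 6. node 2  ⊔preds=11111  new=00111  old=00011  +wl: 3
  step 7. node 1  ⊔preds=11011  new=11011  stable
  step 8. node 3  ⊔preds=11111  new=11111  stable

Least fixpoint reached:
  node 0: 11011
  node 1: 11011
  node 2: 00111
  node 3: 11111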